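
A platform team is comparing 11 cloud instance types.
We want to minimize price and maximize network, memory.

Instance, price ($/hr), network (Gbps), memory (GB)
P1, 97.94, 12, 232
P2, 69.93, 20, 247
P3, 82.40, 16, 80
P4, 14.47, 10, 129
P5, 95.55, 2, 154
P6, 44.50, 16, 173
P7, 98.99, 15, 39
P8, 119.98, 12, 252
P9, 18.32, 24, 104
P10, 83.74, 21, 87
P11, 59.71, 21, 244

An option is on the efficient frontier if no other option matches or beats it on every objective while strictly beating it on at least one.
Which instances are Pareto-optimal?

P2, P4, P6, P8, P9, P11

P1: dominated by P2 (price 69.93≤97.94, network 20≥12, memory 247≥232).
P2: not dominated.
P3: dominated by P2 (price 69.93≤82.40, network 20≥16, memory 247≥80).
P4: not dominated (best price).
P5: dominated by P2 (price 69.93≤95.55, network 20≥2, memory 247≥154).
P6: not dominated.
P7: dominated by P2 (price 69.93≤98.99, network 20≥15, memory 247≥39).
P8: not dominated (best memory).
P9: not dominated (best network).
P10: dominated by P9 (price 18.32≤83.74, network 24≥21, memory 104≥87).
P11: not dominated.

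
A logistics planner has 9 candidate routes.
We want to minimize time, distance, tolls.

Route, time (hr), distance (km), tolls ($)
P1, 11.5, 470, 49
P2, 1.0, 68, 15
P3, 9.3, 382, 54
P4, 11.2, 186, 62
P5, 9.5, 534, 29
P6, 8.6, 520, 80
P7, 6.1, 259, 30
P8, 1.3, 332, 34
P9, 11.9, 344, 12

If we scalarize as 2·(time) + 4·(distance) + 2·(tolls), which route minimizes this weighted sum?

P2

P1: 2·11.5 + 4·470 + 2·49 = 2001.0
P2: 2·1.0 + 4·68 + 2·15 = 304.0
P3: 2·9.3 + 4·382 + 2·54 = 1654.6
P4: 2·11.2 + 4·186 + 2·62 = 890.4
P5: 2·9.5 + 4·534 + 2·29 = 2213.0
P6: 2·8.6 + 4·520 + 2·80 = 2257.2
P7: 2·6.1 + 4·259 + 2·30 = 1108.2
P8: 2·1.3 + 4·332 + 2·34 = 1398.6
P9: 2·11.9 + 4·344 + 2·12 = 1423.8
Lowest: P2 at 304.0.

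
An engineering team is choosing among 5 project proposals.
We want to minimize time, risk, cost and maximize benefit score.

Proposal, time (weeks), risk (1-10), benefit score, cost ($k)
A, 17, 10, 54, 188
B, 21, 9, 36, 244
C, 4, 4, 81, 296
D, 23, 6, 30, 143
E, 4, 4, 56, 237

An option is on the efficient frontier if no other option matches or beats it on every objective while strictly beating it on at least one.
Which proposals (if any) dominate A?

B: worse on time (21 vs 17).
C: worse on cost (296 vs 188).
D: worse on time (23 vs 17).
E: worse on cost (237 vs 188).
No option dominates A.

none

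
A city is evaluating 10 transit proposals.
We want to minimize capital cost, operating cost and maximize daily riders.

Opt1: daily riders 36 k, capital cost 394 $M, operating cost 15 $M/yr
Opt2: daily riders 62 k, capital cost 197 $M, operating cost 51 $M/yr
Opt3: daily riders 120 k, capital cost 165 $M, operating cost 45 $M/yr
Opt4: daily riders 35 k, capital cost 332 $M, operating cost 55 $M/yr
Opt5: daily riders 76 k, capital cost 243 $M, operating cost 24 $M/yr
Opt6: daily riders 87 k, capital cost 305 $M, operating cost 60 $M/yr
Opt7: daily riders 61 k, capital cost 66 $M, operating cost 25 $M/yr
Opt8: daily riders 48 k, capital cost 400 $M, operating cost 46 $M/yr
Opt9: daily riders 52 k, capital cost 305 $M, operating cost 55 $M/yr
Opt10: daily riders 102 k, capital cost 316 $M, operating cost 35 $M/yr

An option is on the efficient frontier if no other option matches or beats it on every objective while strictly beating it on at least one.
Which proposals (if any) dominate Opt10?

Opt1: worse on daily riders (36 vs 102).
Opt2: worse on daily riders (62 vs 102).
Opt3: worse on operating cost (45 vs 35).
Opt4: worse on daily riders (35 vs 102).
Opt5: worse on daily riders (76 vs 102).
Opt6: worse on daily riders (87 vs 102).
Opt7: worse on daily riders (61 vs 102).
Opt8: worse on daily riders (48 vs 102).
Opt9: worse on daily riders (52 vs 102).
No option dominates Opt10.

none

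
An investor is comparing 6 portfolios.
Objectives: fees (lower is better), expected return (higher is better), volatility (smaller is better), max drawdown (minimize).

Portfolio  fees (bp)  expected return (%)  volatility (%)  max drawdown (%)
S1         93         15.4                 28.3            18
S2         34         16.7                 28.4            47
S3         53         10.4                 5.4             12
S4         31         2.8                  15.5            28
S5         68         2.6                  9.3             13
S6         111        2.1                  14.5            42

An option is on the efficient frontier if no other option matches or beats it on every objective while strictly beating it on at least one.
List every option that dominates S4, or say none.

none

S1: worse on fees (93 vs 31).
S2: worse on fees (34 vs 31).
S3: worse on fees (53 vs 31).
S5: worse on fees (68 vs 31).
S6: worse on fees (111 vs 31).
No option dominates S4.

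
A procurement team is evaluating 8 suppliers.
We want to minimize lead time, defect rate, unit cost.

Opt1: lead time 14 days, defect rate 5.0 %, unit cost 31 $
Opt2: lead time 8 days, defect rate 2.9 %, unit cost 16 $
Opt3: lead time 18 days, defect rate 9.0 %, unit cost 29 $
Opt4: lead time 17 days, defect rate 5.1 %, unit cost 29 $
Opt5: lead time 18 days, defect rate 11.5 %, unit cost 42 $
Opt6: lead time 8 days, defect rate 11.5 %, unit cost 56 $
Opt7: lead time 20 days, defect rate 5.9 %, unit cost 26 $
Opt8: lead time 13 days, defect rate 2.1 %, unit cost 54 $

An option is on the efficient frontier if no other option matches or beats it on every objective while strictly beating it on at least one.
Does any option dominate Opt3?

Opt2 vs Opt3: lead time 8≤18, defect rate 2.9≤9.0, unit cost 16≤29 — Opt2 is at least as good on every objective and strictly better on at least one, so Opt2 dominates Opt3.

Yes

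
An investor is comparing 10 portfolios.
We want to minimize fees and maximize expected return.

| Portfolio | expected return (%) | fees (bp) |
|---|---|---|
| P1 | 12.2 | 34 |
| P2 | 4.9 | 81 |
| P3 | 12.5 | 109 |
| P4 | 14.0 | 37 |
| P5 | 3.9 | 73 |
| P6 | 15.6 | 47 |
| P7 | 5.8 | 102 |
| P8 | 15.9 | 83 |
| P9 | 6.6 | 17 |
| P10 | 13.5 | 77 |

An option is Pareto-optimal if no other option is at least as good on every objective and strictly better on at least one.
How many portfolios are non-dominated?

5

P1: not dominated.
P2: dominated by P1 (expected return 12.2≥4.9, fees 34≤81).
P3: dominated by P4 (expected return 14.0≥12.5, fees 37≤109).
P4: not dominated.
P5: dominated by P1 (expected return 12.2≥3.9, fees 34≤73).
P6: not dominated.
P7: dominated by P1 (expected return 12.2≥5.8, fees 34≤102).
P8: not dominated (best expected return).
P9: not dominated (best fees).
P10: dominated by P4 (expected return 14.0≥13.5, fees 37≤77).
Pareto-optimal: P1, P4, P6, P8, P9 → 5.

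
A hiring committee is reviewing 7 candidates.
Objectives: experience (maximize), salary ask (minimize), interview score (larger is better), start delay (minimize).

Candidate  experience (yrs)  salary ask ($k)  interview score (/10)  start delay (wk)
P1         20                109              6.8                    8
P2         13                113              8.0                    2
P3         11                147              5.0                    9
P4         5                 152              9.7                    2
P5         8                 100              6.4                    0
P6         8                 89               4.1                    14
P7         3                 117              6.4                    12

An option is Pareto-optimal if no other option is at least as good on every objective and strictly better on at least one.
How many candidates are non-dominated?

5

P1: not dominated (best experience).
P2: not dominated.
P3: dominated by P1 (experience 20≥11, salary ask 109≤147, interview score 6.8≥5.0, start delay 8≤9).
P4: not dominated (best interview score).
P5: not dominated (best start delay).
P6: not dominated (best salary ask).
P7: dominated by P1 (experience 20≥3, salary ask 109≤117, interview score 6.8≥6.4, start delay 8≤12).
Pareto-optimal: P1, P2, P4, P5, P6 → 5.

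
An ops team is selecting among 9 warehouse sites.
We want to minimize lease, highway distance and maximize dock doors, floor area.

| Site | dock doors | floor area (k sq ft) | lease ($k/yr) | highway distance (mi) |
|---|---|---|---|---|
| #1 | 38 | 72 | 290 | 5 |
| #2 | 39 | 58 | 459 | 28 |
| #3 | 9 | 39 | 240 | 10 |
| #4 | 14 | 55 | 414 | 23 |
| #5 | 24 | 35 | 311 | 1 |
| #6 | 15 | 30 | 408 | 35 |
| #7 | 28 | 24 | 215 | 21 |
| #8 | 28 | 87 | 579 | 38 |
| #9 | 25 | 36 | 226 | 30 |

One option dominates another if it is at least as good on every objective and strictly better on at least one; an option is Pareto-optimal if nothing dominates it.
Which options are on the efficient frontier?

#1: not dominated.
#2: not dominated (best dock doors).
#3: not dominated.
#4: dominated by #1 (dock doors 38≥14, floor area 72≥55, lease 290≤414, highway distance 5≤23).
#5: not dominated (best highway distance).
#6: dominated by #1 (dock doors 38≥15, floor area 72≥30, lease 290≤408, highway distance 5≤35).
#7: not dominated (best lease).
#8: not dominated (best floor area).
#9: not dominated.

#1, #2, #3, #5, #7, #8, #9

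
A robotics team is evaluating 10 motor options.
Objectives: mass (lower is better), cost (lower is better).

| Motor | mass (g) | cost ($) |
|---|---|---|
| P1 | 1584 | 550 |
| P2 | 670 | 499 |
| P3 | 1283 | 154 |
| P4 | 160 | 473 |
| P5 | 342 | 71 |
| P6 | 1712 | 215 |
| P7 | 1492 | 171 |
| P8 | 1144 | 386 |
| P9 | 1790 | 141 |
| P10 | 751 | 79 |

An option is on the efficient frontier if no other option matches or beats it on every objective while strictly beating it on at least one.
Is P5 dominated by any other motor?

P1: worse on mass (1584 vs 342).
P2: worse on mass (670 vs 342).
P3: worse on mass (1283 vs 342).
P4: worse on cost (473 vs 71).
P6: worse on mass (1712 vs 342).
P7: worse on mass (1492 vs 342).
P8: worse on mass (1144 vs 342).
P9: worse on mass (1790 vs 342).
P10: worse on mass (751 vs 342).
No option is at least as good as P5 on every objective and strictly better on one.

No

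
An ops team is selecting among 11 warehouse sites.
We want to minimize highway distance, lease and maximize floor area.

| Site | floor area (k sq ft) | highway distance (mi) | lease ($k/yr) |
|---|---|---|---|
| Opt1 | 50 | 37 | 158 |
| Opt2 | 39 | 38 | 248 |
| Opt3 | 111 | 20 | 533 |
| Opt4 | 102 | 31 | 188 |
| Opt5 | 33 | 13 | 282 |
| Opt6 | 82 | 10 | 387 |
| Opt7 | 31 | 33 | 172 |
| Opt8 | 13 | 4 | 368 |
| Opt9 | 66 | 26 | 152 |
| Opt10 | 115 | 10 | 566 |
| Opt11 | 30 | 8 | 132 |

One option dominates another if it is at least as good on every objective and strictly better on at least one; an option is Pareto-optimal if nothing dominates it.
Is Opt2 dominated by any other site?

Yes

Opt1 vs Opt2: floor area 50≥39, highway distance 37≤38, lease 158≤248 — Opt1 is at least as good on every objective and strictly better on at least one, so Opt1 dominates Opt2.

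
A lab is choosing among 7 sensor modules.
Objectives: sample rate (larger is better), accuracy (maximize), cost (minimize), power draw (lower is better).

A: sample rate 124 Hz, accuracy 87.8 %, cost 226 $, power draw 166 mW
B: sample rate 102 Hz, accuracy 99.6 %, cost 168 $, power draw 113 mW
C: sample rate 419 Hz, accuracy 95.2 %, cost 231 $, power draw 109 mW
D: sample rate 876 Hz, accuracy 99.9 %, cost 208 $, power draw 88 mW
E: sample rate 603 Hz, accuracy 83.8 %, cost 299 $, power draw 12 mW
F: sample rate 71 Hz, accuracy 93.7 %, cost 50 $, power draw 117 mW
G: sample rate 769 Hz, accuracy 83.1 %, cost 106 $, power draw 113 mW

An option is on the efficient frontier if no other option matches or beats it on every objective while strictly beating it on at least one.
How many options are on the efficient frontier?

A: dominated by D (sample rate 876≥124, accuracy 99.9≥87.8, cost 208≤226, power draw 88≤166).
B: not dominated.
C: dominated by D (sample rate 876≥419, accuracy 99.9≥95.2, cost 208≤231, power draw 88≤109).
D: not dominated (best sample rate).
E: not dominated (best power draw).
F: not dominated (best cost).
G: not dominated.
Pareto-optimal: B, D, E, F, G → 5.

5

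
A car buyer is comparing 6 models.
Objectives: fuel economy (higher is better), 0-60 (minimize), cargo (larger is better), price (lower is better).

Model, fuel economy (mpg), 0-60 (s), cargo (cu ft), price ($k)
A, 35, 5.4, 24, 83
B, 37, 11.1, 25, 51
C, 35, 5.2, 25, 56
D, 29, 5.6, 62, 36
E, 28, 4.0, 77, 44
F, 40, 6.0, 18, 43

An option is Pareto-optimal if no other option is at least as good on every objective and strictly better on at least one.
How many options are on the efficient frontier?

A: dominated by C (fuel economy 35≥35, 0-60 5.2≤5.4, cargo 25≥24, price 56≤83).
B: not dominated.
C: not dominated.
D: not dominated (best price).
E: not dominated (best 0-60).
F: not dominated (best fuel economy).
Pareto-optimal: B, C, D, E, F → 5.

5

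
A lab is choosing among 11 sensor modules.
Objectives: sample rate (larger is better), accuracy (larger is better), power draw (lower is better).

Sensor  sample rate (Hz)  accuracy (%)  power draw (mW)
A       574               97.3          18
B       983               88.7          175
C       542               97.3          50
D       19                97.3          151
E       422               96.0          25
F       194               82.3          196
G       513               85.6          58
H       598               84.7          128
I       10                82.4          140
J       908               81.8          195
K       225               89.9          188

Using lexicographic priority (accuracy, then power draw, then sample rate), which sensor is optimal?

A

First maximize accuracy: best is 97.3, kept {A, C, D}.
Then minimize power draw: best is 18, kept {A}.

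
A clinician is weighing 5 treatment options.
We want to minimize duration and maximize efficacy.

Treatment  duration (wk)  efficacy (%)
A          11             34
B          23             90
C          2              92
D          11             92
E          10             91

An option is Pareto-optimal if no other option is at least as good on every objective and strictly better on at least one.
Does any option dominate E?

C vs E: duration 2≤10, efficacy 92≥91 — C is at least as good on every objective and strictly better on at least one, so C dominates E.

Yes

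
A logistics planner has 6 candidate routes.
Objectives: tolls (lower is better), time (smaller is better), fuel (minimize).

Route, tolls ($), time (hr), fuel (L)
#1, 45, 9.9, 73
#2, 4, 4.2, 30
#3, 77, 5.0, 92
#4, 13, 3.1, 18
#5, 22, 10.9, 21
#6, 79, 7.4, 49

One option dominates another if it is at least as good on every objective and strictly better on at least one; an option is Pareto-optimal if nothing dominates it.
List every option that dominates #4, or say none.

none

#1: worse on tolls (45 vs 13).
#2: worse on time (4.2 vs 3.1).
#3: worse on tolls (77 vs 13).
#5: worse on tolls (22 vs 13).
#6: worse on tolls (79 vs 13).
No option dominates #4.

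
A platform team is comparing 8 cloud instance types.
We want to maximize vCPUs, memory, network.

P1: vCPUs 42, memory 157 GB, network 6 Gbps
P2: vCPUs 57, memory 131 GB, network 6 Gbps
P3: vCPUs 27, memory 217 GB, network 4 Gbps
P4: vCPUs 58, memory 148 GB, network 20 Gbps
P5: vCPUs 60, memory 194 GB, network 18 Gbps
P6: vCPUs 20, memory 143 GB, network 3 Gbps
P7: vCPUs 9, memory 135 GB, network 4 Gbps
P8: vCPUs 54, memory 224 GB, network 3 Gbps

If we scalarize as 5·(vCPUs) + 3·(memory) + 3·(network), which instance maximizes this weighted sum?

P8

P1: 5·42 + 3·157 + 3·6 = 699
P2: 5·57 + 3·131 + 3·6 = 696
P3: 5·27 + 3·217 + 3·4 = 798
P4: 5·58 + 3·148 + 3·20 = 794
P5: 5·60 + 3·194 + 3·18 = 936
P6: 5·20 + 3·143 + 3·3 = 538
P7: 5·9 + 3·135 + 3·4 = 462
P8: 5·54 + 3·224 + 3·3 = 951
Highest: P8 at 951.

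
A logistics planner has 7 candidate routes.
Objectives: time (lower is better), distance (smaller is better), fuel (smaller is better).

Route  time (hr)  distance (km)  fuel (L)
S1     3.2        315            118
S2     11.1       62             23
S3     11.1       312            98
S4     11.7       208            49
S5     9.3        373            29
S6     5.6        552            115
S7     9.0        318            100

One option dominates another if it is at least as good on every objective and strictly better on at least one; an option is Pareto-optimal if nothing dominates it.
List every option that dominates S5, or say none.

S1: worse on fuel (118 vs 29).
S2: worse on time (11.1 vs 9.3).
S3: worse on time (11.1 vs 9.3).
S4: worse on time (11.7 vs 9.3).
S6: worse on distance (552 vs 373).
S7: worse on fuel (100 vs 29).
No option dominates S5.

none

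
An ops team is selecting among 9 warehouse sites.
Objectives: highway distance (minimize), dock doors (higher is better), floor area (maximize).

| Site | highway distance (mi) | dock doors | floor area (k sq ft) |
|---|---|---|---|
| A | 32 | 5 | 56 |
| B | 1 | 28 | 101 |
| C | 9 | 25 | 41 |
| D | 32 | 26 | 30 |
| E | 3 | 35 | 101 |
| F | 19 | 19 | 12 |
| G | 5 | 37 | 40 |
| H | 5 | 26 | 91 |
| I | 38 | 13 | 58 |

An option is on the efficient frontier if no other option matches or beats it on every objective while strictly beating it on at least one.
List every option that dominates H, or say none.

B, E

B: highway distance 1≤5, dock doors 28≥26, floor area 101≥91 — dominates H.
E: highway distance 3≤5, dock doors 35≥26, floor area 101≥91 — dominates H.
Others (A, C, D, F, G, I) are each worse than H on at least one objective.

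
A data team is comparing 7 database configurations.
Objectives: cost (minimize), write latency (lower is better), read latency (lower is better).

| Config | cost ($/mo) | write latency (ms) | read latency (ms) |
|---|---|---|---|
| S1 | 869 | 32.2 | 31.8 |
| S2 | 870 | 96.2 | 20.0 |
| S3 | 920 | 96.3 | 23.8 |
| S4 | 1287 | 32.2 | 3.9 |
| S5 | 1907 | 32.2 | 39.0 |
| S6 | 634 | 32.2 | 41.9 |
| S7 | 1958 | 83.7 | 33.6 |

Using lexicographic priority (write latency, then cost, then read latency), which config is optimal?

First minimize write latency: best is 32.2, kept {S1, S4, S5, S6}.
Then minimize cost: best is 634, kept {S6}.

S6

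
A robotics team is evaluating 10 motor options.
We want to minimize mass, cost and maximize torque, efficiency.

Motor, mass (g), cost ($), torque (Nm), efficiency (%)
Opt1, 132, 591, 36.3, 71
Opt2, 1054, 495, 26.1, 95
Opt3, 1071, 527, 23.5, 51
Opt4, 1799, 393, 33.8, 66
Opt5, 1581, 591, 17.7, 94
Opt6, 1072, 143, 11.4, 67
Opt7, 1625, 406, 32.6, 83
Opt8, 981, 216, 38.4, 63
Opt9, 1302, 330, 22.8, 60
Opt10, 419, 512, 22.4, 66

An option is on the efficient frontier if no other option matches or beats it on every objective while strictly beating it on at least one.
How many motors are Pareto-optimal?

Opt1: not dominated (best mass).
Opt2: not dominated (best efficiency).
Opt3: dominated by Opt2 (mass 1054≤1071, cost 495≤527, torque 26.1≥23.5, efficiency 95≥51).
Opt4: not dominated.
Opt5: dominated by Opt2 (mass 1054≤1581, cost 495≤591, torque 26.1≥17.7, efficiency 95≥94).
Opt6: not dominated (best cost).
Opt7: not dominated.
Opt8: not dominated (best torque).
Opt9: dominated by Opt8 (mass 981≤1302, cost 216≤330, torque 38.4≥22.8, efficiency 63≥60).
Opt10: not dominated.
Pareto-optimal: Opt1, Opt2, Opt4, Opt6, Opt7, Opt8, Opt10 → 7.

7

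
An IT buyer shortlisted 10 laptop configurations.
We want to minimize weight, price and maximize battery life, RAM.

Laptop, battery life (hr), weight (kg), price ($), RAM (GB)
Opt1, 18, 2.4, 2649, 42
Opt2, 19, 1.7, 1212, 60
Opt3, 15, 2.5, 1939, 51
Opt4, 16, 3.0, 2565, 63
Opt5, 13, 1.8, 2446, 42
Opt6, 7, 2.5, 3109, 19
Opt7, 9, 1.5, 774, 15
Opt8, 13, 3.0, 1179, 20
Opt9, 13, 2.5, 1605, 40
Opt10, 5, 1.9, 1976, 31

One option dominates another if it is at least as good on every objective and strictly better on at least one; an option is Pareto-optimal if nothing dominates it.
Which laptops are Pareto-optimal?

Opt1: dominated by Opt2 (battery life 19≥18, weight 1.7≤2.4, price 1212≤2649, RAM 60≥42).
Opt2: not dominated (best battery life).
Opt3: dominated by Opt2 (battery life 19≥15, weight 1.7≤2.5, price 1212≤1939, RAM 60≥51).
Opt4: not dominated (best RAM).
Opt5: dominated by Opt2 (battery life 19≥13, weight 1.7≤1.8, price 1212≤2446, RAM 60≥42).
Opt6: dominated by Opt1 (battery life 18≥7, weight 2.4≤2.5, price 2649≤3109, RAM 42≥19).
Opt7: not dominated (best weight).
Opt8: not dominated.
Opt9: dominated by Opt2 (battery life 19≥13, weight 1.7≤2.5, price 1212≤1605, RAM 60≥40).
Opt10: dominated by Opt2 (battery life 19≥5, weight 1.7≤1.9, price 1212≤1976, RAM 60≥31).

Opt2, Opt4, Opt7, Opt8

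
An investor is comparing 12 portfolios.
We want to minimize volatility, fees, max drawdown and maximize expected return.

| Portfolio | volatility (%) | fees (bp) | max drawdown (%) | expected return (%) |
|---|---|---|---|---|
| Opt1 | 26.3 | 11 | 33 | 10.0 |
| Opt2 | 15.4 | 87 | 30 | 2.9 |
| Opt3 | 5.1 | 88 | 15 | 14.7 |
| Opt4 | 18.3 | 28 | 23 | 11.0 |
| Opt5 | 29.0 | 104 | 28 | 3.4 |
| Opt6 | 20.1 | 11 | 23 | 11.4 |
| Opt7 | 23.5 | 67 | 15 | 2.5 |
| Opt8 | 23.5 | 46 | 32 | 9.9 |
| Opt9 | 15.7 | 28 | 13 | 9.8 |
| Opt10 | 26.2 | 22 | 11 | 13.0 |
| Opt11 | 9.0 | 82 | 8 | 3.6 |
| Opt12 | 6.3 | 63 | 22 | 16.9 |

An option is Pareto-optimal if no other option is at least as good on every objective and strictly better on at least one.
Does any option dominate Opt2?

Yes

Opt11 vs Opt2: volatility 9.0≤15.4, fees 82≤87, max drawdown 8≤30, expected return 3.6≥2.9 — Opt11 is at least as good on every objective and strictly better on at least one, so Opt11 dominates Opt2.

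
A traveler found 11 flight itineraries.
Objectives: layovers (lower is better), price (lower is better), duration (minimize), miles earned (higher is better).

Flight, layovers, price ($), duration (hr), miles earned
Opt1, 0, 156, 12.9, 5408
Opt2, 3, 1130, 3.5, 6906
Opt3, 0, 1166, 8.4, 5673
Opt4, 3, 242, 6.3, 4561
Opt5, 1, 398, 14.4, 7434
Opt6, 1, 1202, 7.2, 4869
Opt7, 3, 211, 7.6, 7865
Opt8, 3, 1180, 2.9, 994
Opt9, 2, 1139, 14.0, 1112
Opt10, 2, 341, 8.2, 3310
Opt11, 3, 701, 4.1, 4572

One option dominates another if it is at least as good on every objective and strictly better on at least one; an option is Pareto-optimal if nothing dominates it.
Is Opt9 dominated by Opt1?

Opt1 vs Opt9: layovers 0≤2, price 156≤1139, duration 12.9≤14.0, miles earned 5408≥1112 — Opt1 is at least as good on every objective with at least one strict improvement.

Yes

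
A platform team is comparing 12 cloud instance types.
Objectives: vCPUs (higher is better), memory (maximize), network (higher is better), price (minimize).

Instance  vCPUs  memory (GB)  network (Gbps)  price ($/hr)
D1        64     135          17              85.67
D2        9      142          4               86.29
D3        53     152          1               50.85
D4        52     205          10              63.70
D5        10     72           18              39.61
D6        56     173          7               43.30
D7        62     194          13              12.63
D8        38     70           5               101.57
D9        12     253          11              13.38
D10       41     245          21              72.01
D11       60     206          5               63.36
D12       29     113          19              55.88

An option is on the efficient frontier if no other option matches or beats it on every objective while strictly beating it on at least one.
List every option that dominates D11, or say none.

none

D1: worse on memory (135 vs 206).
D2: worse on vCPUs (9 vs 60).
D3: worse on vCPUs (53 vs 60).
D4: worse on vCPUs (52 vs 60).
D5: worse on vCPUs (10 vs 60).
D6: worse on vCPUs (56 vs 60).
D7: worse on memory (194 vs 206).
D8: worse on vCPUs (38 vs 60).
D9: worse on vCPUs (12 vs 60).
D10: worse on vCPUs (41 vs 60).
D12: worse on vCPUs (29 vs 60).
No option dominates D11.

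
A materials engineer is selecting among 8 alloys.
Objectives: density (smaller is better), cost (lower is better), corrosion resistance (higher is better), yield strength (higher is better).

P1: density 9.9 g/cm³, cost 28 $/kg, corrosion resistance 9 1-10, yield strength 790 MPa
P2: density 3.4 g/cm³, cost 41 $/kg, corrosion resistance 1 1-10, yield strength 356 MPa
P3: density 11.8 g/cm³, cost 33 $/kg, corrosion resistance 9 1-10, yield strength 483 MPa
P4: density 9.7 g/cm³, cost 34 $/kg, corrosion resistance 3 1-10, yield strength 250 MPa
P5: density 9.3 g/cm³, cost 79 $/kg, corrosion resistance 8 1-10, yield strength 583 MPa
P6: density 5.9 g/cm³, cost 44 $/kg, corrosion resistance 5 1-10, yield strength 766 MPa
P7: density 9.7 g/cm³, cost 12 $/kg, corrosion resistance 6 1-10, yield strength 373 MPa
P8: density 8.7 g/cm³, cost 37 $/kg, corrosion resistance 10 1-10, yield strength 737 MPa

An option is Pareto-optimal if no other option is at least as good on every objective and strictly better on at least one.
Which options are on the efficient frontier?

P1, P2, P6, P7, P8

P1: not dominated (best yield strength).
P2: not dominated (best density).
P3: dominated by P1 (density 9.9≤11.8, cost 28≤33, corrosion resistance 9≥9, yield strength 790≥483).
P4: dominated by P7 (density 9.7≤9.7, cost 12≤34, corrosion resistance 6≥3, yield strength 373≥250).
P5: dominated by P8 (density 8.7≤9.3, cost 37≤79, corrosion resistance 10≥8, yield strength 737≥583).
P6: not dominated.
P7: not dominated (best cost).
P8: not dominated (best corrosion resistance).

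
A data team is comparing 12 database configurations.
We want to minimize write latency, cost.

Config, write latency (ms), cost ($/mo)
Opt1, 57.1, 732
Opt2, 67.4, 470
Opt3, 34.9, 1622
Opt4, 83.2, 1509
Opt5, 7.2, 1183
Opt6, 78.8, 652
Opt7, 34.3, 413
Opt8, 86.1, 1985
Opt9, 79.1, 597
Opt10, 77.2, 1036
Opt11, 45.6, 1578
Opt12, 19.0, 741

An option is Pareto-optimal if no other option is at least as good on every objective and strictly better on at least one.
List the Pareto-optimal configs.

Opt5, Opt7, Opt12

Opt1: dominated by Opt7 (write latency 34.3≤57.1, cost 413≤732).
Opt2: dominated by Opt7 (write latency 34.3≤67.4, cost 413≤470).
Opt3: dominated by Opt5 (write latency 7.2≤34.9, cost 1183≤1622).
Opt4: dominated by Opt1 (write latency 57.1≤83.2, cost 732≤1509).
Opt5: not dominated (best write latency).
Opt6: dominated by Opt2 (write latency 67.4≤78.8, cost 470≤652).
Opt7: not dominated (best cost).
Opt8: dominated by Opt1 (write latency 57.1≤86.1, cost 732≤1985).
Opt9: dominated by Opt2 (write latency 67.4≤79.1, cost 470≤597).
Opt10: dominated by Opt1 (write latency 57.1≤77.2, cost 732≤1036).
Opt11: dominated by Opt5 (write latency 7.2≤45.6, cost 1183≤1578).
Opt12: not dominated.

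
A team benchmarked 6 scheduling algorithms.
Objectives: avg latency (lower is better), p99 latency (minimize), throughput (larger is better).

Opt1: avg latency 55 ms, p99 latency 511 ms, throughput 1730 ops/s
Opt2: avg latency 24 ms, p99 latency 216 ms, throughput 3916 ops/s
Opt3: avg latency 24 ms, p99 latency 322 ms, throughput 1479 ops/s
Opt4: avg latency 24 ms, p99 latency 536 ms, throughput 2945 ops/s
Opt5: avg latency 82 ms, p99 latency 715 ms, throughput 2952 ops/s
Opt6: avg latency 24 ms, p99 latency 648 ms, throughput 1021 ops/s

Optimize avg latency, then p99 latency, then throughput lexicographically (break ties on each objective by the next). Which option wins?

First minimize avg latency: best is 24, kept {Opt2, Opt3, Opt4, Opt6}.
Then minimize p99 latency: best is 216, kept {Opt2}.

Opt2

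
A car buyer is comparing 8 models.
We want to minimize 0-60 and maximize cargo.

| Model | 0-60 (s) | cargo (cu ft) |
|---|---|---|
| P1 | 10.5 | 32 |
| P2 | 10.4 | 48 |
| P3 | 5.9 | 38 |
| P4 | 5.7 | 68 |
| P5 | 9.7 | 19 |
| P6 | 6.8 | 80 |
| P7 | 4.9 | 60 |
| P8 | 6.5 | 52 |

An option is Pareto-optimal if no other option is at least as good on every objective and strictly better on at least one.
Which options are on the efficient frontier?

P1: dominated by P2 (0-60 10.4≤10.5, cargo 48≥32).
P2: dominated by P4 (0-60 5.7≤10.4, cargo 68≥48).
P3: dominated by P4 (0-60 5.7≤5.9, cargo 68≥38).
P4: not dominated.
P5: dominated by P3 (0-60 5.9≤9.7, cargo 38≥19).
P6: not dominated (best cargo).
P7: not dominated (best 0-60).
P8: dominated by P4 (0-60 5.7≤6.5, cargo 68≥52).

P4, P6, P7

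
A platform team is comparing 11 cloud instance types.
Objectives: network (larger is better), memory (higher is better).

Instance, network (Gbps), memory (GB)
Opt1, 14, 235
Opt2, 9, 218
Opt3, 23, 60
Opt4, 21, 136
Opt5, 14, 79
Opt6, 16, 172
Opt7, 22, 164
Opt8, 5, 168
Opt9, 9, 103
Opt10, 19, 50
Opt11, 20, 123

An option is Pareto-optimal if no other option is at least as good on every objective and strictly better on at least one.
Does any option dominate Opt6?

Opt1: worse on network (14 vs 16).
Opt2: worse on network (9 vs 16).
Opt3: worse on memory (60 vs 172).
Opt4: worse on memory (136 vs 172).
Opt5: worse on network (14 vs 16).
Opt7: worse on memory (164 vs 172).
Opt8: worse on network (5 vs 16).
Opt9: worse on network (9 vs 16).
Opt10: worse on memory (50 vs 172).
Opt11: worse on memory (123 vs 172).
No option is at least as good as Opt6 on every objective and strictly better on one.

No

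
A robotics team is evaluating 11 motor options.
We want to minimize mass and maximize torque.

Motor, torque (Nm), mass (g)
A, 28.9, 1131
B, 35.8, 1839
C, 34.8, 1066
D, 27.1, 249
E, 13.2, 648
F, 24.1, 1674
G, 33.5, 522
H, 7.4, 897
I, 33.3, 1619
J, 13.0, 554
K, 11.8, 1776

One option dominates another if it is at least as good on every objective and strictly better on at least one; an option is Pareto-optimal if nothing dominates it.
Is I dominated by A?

A vs I: A is worse on torque (28.9 vs 33.3), so it does not dominate I.

No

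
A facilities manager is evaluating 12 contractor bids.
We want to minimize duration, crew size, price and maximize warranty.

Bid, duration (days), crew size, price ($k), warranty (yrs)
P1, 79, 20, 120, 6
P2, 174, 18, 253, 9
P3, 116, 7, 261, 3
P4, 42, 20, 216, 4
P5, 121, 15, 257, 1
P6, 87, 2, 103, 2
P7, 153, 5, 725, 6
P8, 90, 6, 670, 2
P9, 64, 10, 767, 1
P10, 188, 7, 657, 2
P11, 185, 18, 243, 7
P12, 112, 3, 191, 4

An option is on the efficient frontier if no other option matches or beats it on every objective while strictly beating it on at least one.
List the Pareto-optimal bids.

P1, P2, P4, P6, P7, P9, P11, P12

P1: not dominated.
P2: not dominated (best warranty).
P3: dominated by P12 (duration 112≤116, crew size 3≤7, price 191≤261, warranty 4≥3).
P4: not dominated (best duration).
P5: dominated by P6 (duration 87≤121, crew size 2≤15, price 103≤257, warranty 2≥1).
P6: not dominated (best crew size).
P7: not dominated.
P8: dominated by P6 (duration 87≤90, crew size 2≤6, price 103≤670, warranty 2≥2).
P9: not dominated.
P10: dominated by P3 (duration 116≤188, crew size 7≤7, price 261≤657, warranty 3≥2).
P11: not dominated.
P12: not dominated.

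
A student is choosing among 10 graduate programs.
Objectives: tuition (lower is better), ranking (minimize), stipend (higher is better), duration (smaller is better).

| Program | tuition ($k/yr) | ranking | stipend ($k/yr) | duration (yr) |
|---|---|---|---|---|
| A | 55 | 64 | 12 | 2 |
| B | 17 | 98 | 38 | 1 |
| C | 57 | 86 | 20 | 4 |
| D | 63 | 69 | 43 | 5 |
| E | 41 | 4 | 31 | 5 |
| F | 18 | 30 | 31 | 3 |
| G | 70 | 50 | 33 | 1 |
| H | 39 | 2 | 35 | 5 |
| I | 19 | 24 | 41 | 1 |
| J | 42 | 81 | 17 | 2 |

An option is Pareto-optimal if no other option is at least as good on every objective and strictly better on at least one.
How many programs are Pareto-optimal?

5

A: dominated by I (tuition 19≤55, ranking 24≤64, stipend 41≥12, duration 1≤2).
B: not dominated (best tuition).
C: dominated by F (tuition 18≤57, ranking 30≤86, stipend 31≥20, duration 3≤4).
D: not dominated (best stipend).
E: dominated by H (tuition 39≤41, ranking 2≤4, stipend 35≥31, duration 5≤5).
F: not dominated.
G: dominated by I (tuition 19≤70, ranking 24≤50, stipend 41≥33, duration 1≤1).
H: not dominated (best ranking).
I: not dominated.
J: dominated by I (tuition 19≤42, ranking 24≤81, stipend 41≥17, duration 1≤2).
Pareto-optimal: B, D, F, H, I → 5.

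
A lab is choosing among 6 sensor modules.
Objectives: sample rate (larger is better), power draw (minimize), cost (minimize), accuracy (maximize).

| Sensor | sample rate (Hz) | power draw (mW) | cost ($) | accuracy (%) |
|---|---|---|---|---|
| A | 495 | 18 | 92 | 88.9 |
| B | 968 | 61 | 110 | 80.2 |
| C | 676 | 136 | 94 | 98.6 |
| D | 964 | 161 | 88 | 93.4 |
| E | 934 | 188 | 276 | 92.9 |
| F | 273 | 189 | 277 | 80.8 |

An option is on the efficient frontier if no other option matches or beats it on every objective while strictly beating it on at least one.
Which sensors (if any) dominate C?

none

A: worse on sample rate (495 vs 676).
B: worse on cost (110 vs 94).
D: worse on power draw (161 vs 136).
E: worse on power draw (188 vs 136).
F: worse on sample rate (273 vs 676).
No option dominates C.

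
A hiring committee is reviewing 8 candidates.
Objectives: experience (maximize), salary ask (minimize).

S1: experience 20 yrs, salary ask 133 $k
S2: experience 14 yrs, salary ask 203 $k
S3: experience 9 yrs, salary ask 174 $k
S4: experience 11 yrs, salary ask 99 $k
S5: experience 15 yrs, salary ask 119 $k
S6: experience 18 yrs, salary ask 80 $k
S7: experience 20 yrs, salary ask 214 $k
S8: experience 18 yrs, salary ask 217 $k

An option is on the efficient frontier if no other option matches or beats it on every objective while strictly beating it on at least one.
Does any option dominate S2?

S1 vs S2: experience 20≥14, salary ask 133≤203 — S1 is at least as good on every objective and strictly better on at least one, so S1 dominates S2.

Yes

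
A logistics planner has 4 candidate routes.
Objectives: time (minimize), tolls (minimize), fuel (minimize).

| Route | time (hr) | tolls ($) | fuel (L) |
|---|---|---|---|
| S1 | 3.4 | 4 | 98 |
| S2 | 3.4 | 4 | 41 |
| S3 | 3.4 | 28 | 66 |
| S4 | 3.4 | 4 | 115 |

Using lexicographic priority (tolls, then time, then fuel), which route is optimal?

S2

First minimize tolls: best is 4, kept {S1, S2, S4}.
Then minimize time: best is 3.4, kept {S1, S2, S4}.
Then minimize fuel: best is 41, kept {S2}.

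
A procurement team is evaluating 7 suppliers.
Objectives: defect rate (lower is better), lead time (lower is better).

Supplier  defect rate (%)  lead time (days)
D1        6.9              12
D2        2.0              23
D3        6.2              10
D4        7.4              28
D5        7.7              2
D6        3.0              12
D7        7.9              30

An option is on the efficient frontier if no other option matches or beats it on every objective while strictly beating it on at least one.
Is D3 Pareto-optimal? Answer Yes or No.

Yes

D1: worse on defect rate (6.9 vs 6.2).
D2: worse on lead time (23 vs 10).
D4: worse on defect rate (7.4 vs 6.2).
D5: worse on defect rate (7.7 vs 6.2).
D6: worse on lead time (12 vs 10).
D7: worse on defect rate (7.9 vs 6.2).
No option is at least as good as D3 on every objective and strictly better on one.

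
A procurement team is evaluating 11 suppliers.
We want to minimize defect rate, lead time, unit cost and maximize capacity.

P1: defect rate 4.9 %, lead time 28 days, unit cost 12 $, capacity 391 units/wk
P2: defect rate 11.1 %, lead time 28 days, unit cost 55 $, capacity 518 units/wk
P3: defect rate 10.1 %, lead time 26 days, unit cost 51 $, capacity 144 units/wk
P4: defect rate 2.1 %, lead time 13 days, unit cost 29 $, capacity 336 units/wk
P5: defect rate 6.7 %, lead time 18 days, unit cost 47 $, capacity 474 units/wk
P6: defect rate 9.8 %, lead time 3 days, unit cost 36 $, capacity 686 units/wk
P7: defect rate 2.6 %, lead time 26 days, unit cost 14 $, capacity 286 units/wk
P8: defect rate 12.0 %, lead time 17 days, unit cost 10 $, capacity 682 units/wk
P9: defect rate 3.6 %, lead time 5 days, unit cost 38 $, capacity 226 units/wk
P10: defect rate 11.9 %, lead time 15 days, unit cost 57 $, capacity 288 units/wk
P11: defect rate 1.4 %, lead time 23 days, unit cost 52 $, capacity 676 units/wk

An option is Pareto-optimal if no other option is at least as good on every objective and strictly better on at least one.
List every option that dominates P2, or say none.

P6: defect rate 9.8≤11.1, lead time 3≤28, unit cost 36≤55, capacity 686≥518 — dominates P2.
P11: defect rate 1.4≤11.1, lead time 23≤28, unit cost 52≤55, capacity 676≥518 — dominates P2.
Others (P1, P3, P4, P5, P7, P8, P9, P10) are each worse than P2 on at least one objective.

P6, P11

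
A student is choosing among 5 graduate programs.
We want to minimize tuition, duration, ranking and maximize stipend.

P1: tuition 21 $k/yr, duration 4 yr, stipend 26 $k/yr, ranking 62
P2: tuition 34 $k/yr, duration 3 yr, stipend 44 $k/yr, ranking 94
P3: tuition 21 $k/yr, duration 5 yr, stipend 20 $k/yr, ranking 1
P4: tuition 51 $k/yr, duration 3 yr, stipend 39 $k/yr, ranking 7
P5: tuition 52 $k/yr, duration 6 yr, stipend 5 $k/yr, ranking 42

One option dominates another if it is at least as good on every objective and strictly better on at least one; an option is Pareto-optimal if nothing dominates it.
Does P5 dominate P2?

P5 vs P2: P5 is worse on tuition (52 vs 34), so it does not dominate P2.

No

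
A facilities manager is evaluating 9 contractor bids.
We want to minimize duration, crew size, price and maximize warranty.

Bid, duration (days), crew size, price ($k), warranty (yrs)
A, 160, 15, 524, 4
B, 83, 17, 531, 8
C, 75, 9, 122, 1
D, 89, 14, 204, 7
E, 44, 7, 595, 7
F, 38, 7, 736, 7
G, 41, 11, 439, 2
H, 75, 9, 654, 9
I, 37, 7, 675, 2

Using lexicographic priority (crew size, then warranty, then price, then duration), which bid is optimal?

E

First minimize crew size: best is 7, kept {E, F, I}.
Then maximize warranty: best is 7, kept {E, F}.
Then minimize price: best is 595, kept {E}.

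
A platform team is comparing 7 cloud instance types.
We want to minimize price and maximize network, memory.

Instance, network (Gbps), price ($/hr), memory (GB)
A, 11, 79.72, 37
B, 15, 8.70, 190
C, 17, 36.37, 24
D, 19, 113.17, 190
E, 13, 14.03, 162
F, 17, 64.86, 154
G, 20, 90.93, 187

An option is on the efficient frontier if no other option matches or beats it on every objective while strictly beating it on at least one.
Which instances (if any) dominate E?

B: network 15≥13, price 8.70≤14.03, memory 190≥162 — dominates E.
Others (A, C, D, F, G) are each worse than E on at least one objective.

B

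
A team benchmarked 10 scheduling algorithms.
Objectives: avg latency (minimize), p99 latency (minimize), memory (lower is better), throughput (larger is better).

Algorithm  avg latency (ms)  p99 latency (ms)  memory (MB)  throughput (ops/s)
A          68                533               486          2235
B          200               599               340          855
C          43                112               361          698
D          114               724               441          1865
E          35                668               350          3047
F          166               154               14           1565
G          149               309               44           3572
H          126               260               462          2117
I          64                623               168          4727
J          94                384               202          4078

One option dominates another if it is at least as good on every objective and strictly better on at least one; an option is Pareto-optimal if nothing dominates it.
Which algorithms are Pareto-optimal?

A: not dominated.
B: dominated by F (avg latency 166≤200, p99 latency 154≤599, memory 14≤340, throughput 1565≥855).
C: not dominated (best p99 latency).
D: dominated by E (avg latency 35≤114, p99 latency 668≤724, memory 350≤441, throughput 3047≥1865).
E: not dominated (best avg latency).
F: not dominated (best memory).
G: not dominated.
H: not dominated.
I: not dominated (best throughput).
J: not dominated.

A, C, E, F, G, H, I, J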